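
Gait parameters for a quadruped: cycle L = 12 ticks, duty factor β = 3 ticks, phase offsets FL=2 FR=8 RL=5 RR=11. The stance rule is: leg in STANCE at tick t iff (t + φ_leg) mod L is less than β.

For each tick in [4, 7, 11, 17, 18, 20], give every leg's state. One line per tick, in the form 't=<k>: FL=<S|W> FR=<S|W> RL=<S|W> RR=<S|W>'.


t=4: FL=W FR=S RL=W RR=W
t=7: FL=W FR=W RL=S RR=W
t=11: FL=S FR=W RL=W RR=W
t=17: FL=W FR=S RL=W RR=W
t=18: FL=W FR=S RL=W RR=W
t=20: FL=W FR=W RL=S RR=W

t=4: phase=(6,0,9,3) vs β=3 → FL=W FR=S RL=W RR=W
t=7: phase=(9,3,0,6) vs β=3 → FL=W FR=W RL=S RR=W
t=11: phase=(1,7,4,10) vs β=3 → FL=S FR=W RL=W RR=W
t=17: phase=(7,1,10,4) vs β=3 → FL=W FR=S RL=W RR=W
t=18: phase=(8,2,11,5) vs β=3 → FL=W FR=S RL=W RR=W
t=20: phase=(10,4,1,7) vs β=3 → FL=W FR=W RL=S RR=W


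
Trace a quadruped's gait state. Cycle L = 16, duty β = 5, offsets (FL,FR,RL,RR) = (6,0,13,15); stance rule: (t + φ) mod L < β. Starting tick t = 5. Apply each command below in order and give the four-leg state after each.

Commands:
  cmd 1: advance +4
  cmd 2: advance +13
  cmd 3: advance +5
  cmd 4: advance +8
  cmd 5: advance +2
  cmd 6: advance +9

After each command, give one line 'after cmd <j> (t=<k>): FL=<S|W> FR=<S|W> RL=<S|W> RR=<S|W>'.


after cmd 1 (t=9): FL=W FR=W RL=W RR=W
after cmd 2 (t=22): FL=W FR=W RL=S RR=W
after cmd 3 (t=27): FL=S FR=W RL=W RR=W
after cmd 4 (t=35): FL=W FR=S RL=S RR=S
after cmd 5 (t=37): FL=W FR=W RL=S RR=S
after cmd 6 (t=46): FL=S FR=W RL=W RR=W

start t=5: FL=W FR=W RL=S RR=S
cmd 1: advance +4 → t=9, phase=(15,9,6,8) → FL=W FR=W RL=W RR=W
cmd 2: advance +13 → t=22, phase=(12,6,3,5) → FL=W FR=W RL=S RR=W
cmd 3: advance +5 → t=27, phase=(1,11,8,10) → FL=S FR=W RL=W RR=W
cmd 4: advance +8 → t=35, phase=(9,3,0,2) → FL=W FR=S RL=S RR=S
cmd 5: advance +2 → t=37, phase=(11,5,2,4) → FL=W FR=W RL=S RR=S
cmd 6: advance +9 → t=46, phase=(4,14,11,13) → FL=S FR=W RL=W RR=W


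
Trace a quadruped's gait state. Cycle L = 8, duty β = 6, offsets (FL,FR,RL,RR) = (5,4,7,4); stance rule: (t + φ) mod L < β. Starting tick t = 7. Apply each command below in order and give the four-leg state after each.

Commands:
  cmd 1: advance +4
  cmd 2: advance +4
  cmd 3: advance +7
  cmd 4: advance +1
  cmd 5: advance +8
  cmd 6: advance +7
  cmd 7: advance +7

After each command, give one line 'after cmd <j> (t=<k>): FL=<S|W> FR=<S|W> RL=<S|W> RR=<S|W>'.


after cmd 1 (t=11): FL=S FR=W RL=S RR=W
after cmd 2 (t=15): FL=S FR=S RL=W RR=S
after cmd 3 (t=22): FL=S FR=S RL=S RR=S
after cmd 4 (t=23): FL=S FR=S RL=W RR=S
after cmd 5 (t=31): FL=S FR=S RL=W RR=S
after cmd 6 (t=38): FL=S FR=S RL=S RR=S
after cmd 7 (t=45): FL=S FR=S RL=S RR=S

start t=7: FL=S FR=S RL=W RR=S
cmd 1: advance +4 → t=11, phase=(0,7,2,7) → FL=S FR=W RL=S RR=W
cmd 2: advance +4 → t=15, phase=(4,3,6,3) → FL=S FR=S RL=W RR=S
cmd 3: advance +7 → t=22, phase=(3,2,5,2) → FL=S FR=S RL=S RR=S
cmd 4: advance +1 → t=23, phase=(4,3,6,3) → FL=S FR=S RL=W RR=S
cmd 5: advance +8 → t=31, phase=(4,3,6,3) → FL=S FR=S RL=W RR=S
cmd 6: advance +7 → t=38, phase=(3,2,5,2) → FL=S FR=S RL=S RR=S
cmd 7: advance +7 → t=45, phase=(2,1,4,1) → FL=S FR=S RL=S RR=S


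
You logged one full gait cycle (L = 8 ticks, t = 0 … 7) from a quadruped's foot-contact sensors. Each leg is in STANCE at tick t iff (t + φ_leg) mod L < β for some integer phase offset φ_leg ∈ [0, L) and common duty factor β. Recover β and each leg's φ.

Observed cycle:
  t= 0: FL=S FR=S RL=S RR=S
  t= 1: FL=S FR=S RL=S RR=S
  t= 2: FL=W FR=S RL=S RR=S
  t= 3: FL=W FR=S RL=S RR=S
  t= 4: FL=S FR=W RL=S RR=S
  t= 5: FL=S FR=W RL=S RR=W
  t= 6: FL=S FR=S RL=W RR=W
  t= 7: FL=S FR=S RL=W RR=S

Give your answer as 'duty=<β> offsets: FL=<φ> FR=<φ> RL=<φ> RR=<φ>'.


duty=6 offsets: FL=4 FR=2 RL=0 RR=1

duty β = stance ticks per leg = 6
FL: stance ticks = 6; W→S at t=4 → φ=4
FR: stance ticks = 6; W→S at t=6 → φ=2
RL: stance ticks = 6; W→S at t=0 → φ=0
RR: stance ticks = 6; W→S at t=7 → φ=1


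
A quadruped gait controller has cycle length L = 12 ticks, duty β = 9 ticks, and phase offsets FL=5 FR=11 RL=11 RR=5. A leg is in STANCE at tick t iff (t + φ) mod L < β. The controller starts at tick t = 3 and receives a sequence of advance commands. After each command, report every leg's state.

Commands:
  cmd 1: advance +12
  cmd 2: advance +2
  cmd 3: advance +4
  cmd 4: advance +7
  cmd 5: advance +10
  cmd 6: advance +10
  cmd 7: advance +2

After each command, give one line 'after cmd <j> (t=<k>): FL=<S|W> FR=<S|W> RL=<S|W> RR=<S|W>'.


after cmd 1 (t=15): FL=S FR=S RL=S RR=S
after cmd 2 (t=17): FL=W FR=S RL=S RR=W
after cmd 3 (t=21): FL=S FR=S RL=S RR=S
after cmd 4 (t=28): FL=W FR=S RL=S RR=W
after cmd 5 (t=38): FL=S FR=S RL=S RR=S
after cmd 6 (t=48): FL=S FR=W RL=W RR=S
after cmd 7 (t=50): FL=S FR=S RL=S RR=S

start t=3: FL=S FR=S RL=S RR=S
cmd 1: advance +12 → t=15, phase=(8,2,2,8) → FL=S FR=S RL=S RR=S
cmd 2: advance +2 → t=17, phase=(10,4,4,10) → FL=W FR=S RL=S RR=W
cmd 3: advance +4 → t=21, phase=(2,8,8,2) → FL=S FR=S RL=S RR=S
cmd 4: advance +7 → t=28, phase=(9,3,3,9) → FL=W FR=S RL=S RR=W
cmd 5: advance +10 → t=38, phase=(7,1,1,7) → FL=S FR=S RL=S RR=S
cmd 6: advance +10 → t=48, phase=(5,11,11,5) → FL=S FR=W RL=W RR=S
cmd 7: advance +2 → t=50, phase=(7,1,1,7) → FL=S FR=S RL=S RR=S


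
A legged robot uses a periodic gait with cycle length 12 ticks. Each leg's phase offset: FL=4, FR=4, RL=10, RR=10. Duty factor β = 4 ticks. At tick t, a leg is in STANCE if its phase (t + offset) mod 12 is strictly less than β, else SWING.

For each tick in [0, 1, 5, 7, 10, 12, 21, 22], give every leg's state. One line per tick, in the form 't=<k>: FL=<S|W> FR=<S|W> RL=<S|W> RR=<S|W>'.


t=0: FL=W FR=W RL=W RR=W
t=1: FL=W FR=W RL=W RR=W
t=5: FL=W FR=W RL=S RR=S
t=7: FL=W FR=W RL=W RR=W
t=10: FL=S FR=S RL=W RR=W
t=12: FL=W FR=W RL=W RR=W
t=21: FL=S FR=S RL=W RR=W
t=22: FL=S FR=S RL=W RR=W

t=0: phase=(4,4,10,10) vs β=4 → FL=W FR=W RL=W RR=W
t=1: phase=(5,5,11,11) vs β=4 → FL=W FR=W RL=W RR=W
t=5: phase=(9,9,3,3) vs β=4 → FL=W FR=W RL=S RR=S
t=7: phase=(11,11,5,5) vs β=4 → FL=W FR=W RL=W RR=W
t=10: phase=(2,2,8,8) vs β=4 → FL=S FR=S RL=W RR=W
t=12: phase=(4,4,10,10) vs β=4 → FL=W FR=W RL=W RR=W
t=21: phase=(1,1,7,7) vs β=4 → FL=S FR=S RL=W RR=W
t=22: phase=(2,2,8,8) vs β=4 → FL=S FR=S RL=W RR=W


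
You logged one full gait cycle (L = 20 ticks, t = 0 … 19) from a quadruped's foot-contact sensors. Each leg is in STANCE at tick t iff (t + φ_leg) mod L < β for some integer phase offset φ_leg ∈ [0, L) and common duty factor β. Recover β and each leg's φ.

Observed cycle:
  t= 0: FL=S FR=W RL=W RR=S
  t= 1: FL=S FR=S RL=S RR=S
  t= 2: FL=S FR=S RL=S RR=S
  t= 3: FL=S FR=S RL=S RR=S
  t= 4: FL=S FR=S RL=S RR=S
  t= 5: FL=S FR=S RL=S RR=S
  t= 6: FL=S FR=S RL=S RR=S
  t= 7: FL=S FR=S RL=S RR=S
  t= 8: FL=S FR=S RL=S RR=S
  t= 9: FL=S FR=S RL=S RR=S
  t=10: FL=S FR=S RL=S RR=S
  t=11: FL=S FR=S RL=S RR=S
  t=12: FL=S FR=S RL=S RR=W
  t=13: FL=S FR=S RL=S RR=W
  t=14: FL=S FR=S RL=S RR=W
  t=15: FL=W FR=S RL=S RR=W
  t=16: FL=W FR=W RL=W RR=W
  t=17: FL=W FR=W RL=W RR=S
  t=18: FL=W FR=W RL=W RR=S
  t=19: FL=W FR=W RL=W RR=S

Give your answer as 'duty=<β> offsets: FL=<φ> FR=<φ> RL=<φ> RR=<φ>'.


duty β = stance ticks per leg = 15
FL: stance ticks = 15; W→S at t=0 → φ=0
FR: stance ticks = 15; W→S at t=1 → φ=19
RL: stance ticks = 15; W→S at t=1 → φ=19
RR: stance ticks = 15; W→S at t=17 → φ=3

duty=15 offsets: FL=0 FR=19 RL=19 RR=3


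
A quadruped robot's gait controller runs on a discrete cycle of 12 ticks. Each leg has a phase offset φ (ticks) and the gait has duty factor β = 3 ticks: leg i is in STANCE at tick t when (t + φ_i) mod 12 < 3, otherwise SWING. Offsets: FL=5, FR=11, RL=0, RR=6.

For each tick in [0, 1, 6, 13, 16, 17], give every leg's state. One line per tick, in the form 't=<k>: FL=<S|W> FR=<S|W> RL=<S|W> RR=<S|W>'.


t=0: FL=W FR=W RL=S RR=W
t=1: FL=W FR=S RL=S RR=W
t=6: FL=W FR=W RL=W RR=S
t=13: FL=W FR=S RL=S RR=W
t=16: FL=W FR=W RL=W RR=W
t=17: FL=W FR=W RL=W RR=W

t=0: phase=(5,11,0,6) vs β=3 → FL=W FR=W RL=S RR=W
t=1: phase=(6,0,1,7) vs β=3 → FL=W FR=S RL=S RR=W
t=6: phase=(11,5,6,0) vs β=3 → FL=W FR=W RL=W RR=S
t=13: phase=(6,0,1,7) vs β=3 → FL=W FR=S RL=S RR=W
t=16: phase=(9,3,4,10) vs β=3 → FL=W FR=W RL=W RR=W
t=17: phase=(10,4,5,11) vs β=3 → FL=W FR=W RL=W RR=W


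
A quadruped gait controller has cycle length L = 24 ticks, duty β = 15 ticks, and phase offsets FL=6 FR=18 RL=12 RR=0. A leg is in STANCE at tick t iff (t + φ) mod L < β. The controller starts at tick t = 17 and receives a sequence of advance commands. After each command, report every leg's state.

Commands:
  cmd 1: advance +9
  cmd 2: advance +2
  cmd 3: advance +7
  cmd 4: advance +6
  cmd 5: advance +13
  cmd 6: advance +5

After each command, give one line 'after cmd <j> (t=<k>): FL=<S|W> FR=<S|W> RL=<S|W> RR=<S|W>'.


start t=17: FL=W FR=S RL=S RR=W
cmd 1: advance +9 → t=26, phase=(8,20,14,2) → FL=S FR=W RL=S RR=S
cmd 2: advance +2 → t=28, phase=(10,22,16,4) → FL=S FR=W RL=W RR=S
cmd 3: advance +7 → t=35, phase=(17,5,23,11) → FL=W FR=S RL=W RR=S
cmd 4: advance +6 → t=41, phase=(23,11,5,17) → FL=W FR=S RL=S RR=W
cmd 5: advance +13 → t=54, phase=(12,0,18,6) → FL=S FR=S RL=W RR=S
cmd 6: advance +5 → t=59, phase=(17,5,23,11) → FL=W FR=S RL=W RR=S

after cmd 1 (t=26): FL=S FR=W RL=S RR=S
after cmd 2 (t=28): FL=S FR=W RL=W RR=S
after cmd 3 (t=35): FL=W FR=S RL=W RR=S
after cmd 4 (t=41): FL=W FR=S RL=S RR=W
after cmd 5 (t=54): FL=S FR=S RL=W RR=S
after cmd 6 (t=59): FL=W FR=S RL=W RR=S


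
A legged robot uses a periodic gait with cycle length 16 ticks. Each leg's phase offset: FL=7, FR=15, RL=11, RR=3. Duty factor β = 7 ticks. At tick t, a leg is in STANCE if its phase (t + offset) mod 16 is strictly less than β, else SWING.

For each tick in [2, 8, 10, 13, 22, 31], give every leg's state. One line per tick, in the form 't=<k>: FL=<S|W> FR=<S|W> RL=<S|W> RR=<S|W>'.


t=2: FL=W FR=S RL=W RR=S
t=8: FL=W FR=W RL=S RR=W
t=10: FL=S FR=W RL=S RR=W
t=13: FL=S FR=W RL=W RR=S
t=22: FL=W FR=S RL=S RR=W
t=31: FL=S FR=W RL=W RR=S

t=2: phase=(9,1,13,5) vs β=7 → FL=W FR=S RL=W RR=S
t=8: phase=(15,7,3,11) vs β=7 → FL=W FR=W RL=S RR=W
t=10: phase=(1,9,5,13) vs β=7 → FL=S FR=W RL=S RR=W
t=13: phase=(4,12,8,0) vs β=7 → FL=S FR=W RL=W RR=S
t=22: phase=(13,5,1,9) vs β=7 → FL=W FR=S RL=S RR=W
t=31: phase=(6,14,10,2) vs β=7 → FL=S FR=W RL=W RR=S


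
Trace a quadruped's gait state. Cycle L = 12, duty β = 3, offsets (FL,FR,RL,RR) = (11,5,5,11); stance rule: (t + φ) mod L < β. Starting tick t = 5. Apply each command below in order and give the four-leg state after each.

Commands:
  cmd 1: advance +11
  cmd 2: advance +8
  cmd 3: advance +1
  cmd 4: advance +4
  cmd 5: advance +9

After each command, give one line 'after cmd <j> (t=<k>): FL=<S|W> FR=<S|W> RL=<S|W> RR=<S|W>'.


after cmd 1 (t=16): FL=W FR=W RL=W RR=W
after cmd 2 (t=24): FL=W FR=W RL=W RR=W
after cmd 3 (t=25): FL=S FR=W RL=W RR=S
after cmd 4 (t=29): FL=W FR=W RL=W RR=W
after cmd 5 (t=38): FL=S FR=W RL=W RR=S

start t=5: FL=W FR=W RL=W RR=W
cmd 1: advance +11 → t=16, phase=(3,9,9,3) → FL=W FR=W RL=W RR=W
cmd 2: advance +8 → t=24, phase=(11,5,5,11) → FL=W FR=W RL=W RR=W
cmd 3: advance +1 → t=25, phase=(0,6,6,0) → FL=S FR=W RL=W RR=S
cmd 4: advance +4 → t=29, phase=(4,10,10,4) → FL=W FR=W RL=W RR=W
cmd 5: advance +9 → t=38, phase=(1,7,7,1) → FL=S FR=W RL=W RR=S


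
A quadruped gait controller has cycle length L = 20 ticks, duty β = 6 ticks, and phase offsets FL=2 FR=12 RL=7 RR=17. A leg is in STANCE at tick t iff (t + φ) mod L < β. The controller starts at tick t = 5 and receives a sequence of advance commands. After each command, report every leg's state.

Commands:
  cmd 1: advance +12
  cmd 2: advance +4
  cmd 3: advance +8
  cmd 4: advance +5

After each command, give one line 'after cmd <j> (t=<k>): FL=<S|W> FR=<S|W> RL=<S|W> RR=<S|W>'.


after cmd 1 (t=17): FL=W FR=W RL=S RR=W
after cmd 2 (t=21): FL=S FR=W RL=W RR=W
after cmd 3 (t=29): FL=W FR=S RL=W RR=W
after cmd 4 (t=34): FL=W FR=W RL=S RR=W

start t=5: FL=W FR=W RL=W RR=S
cmd 1: advance +12 → t=17, phase=(19,9,4,14) → FL=W FR=W RL=S RR=W
cmd 2: advance +4 → t=21, phase=(3,13,8,18) → FL=S FR=W RL=W RR=W
cmd 3: advance +8 → t=29, phase=(11,1,16,6) → FL=W FR=S RL=W RR=W
cmd 4: advance +5 → t=34, phase=(16,6,1,11) → FL=W FR=W RL=S RR=W


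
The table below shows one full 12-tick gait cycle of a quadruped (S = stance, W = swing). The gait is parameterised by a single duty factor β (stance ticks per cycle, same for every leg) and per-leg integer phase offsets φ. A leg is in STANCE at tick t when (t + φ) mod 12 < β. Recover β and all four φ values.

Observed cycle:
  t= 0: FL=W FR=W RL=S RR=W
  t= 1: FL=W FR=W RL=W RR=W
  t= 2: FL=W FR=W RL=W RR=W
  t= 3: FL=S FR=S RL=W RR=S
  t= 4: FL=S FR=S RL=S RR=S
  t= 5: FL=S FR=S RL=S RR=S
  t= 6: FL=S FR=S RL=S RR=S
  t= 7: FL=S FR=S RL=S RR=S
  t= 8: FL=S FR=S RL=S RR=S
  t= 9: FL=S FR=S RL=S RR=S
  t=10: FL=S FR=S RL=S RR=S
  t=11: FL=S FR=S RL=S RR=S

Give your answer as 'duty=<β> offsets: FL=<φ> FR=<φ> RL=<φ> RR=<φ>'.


duty β = stance ticks per leg = 9
FL: stance ticks = 9; W→S at t=3 → φ=9
FR: stance ticks = 9; W→S at t=3 → φ=9
RL: stance ticks = 9; W→S at t=4 → φ=8
RR: stance ticks = 9; W→S at t=3 → φ=9

duty=9 offsets: FL=9 FR=9 RL=8 RR=9


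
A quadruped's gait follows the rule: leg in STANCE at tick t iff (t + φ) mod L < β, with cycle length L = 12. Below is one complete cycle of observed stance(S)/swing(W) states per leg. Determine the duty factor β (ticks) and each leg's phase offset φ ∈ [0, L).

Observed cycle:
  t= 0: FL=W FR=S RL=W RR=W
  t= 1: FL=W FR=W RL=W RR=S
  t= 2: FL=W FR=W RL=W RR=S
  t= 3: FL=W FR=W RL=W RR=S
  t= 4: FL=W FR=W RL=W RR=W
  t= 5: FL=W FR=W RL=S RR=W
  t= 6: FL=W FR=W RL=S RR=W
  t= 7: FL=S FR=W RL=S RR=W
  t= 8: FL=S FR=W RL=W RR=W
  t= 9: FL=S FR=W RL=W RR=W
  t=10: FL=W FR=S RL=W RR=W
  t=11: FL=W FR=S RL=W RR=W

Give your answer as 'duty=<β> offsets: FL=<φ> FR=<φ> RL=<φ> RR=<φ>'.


duty β = stance ticks per leg = 3
FL: stance ticks = 3; W→S at t=7 → φ=5
FR: stance ticks = 3; W→S at t=10 → φ=2
RL: stance ticks = 3; W→S at t=5 → φ=7
RR: stance ticks = 3; W→S at t=1 → φ=11

duty=3 offsets: FL=5 FR=2 RL=7 RR=11


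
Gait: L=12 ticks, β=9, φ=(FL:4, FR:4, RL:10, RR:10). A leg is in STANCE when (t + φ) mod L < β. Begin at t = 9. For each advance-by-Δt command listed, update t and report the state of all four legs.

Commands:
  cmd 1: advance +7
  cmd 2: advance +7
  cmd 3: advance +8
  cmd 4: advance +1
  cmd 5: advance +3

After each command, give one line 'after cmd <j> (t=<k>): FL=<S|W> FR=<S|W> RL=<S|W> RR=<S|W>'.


after cmd 1 (t=16): FL=S FR=S RL=S RR=S
after cmd 2 (t=23): FL=S FR=S RL=W RR=W
after cmd 3 (t=31): FL=W FR=W RL=S RR=S
after cmd 4 (t=32): FL=S FR=S RL=S RR=S
after cmd 5 (t=35): FL=S FR=S RL=W RR=W

start t=9: FL=S FR=S RL=S RR=S
cmd 1: advance +7 → t=16, phase=(8,8,2,2) → FL=S FR=S RL=S RR=S
cmd 2: advance +7 → t=23, phase=(3,3,9,9) → FL=S FR=S RL=W RR=W
cmd 3: advance +8 → t=31, phase=(11,11,5,5) → FL=W FR=W RL=S RR=S
cmd 4: advance +1 → t=32, phase=(0,0,6,6) → FL=S FR=S RL=S RR=S
cmd 5: advance +3 → t=35, phase=(3,3,9,9) → FL=S FR=S RL=W RR=W


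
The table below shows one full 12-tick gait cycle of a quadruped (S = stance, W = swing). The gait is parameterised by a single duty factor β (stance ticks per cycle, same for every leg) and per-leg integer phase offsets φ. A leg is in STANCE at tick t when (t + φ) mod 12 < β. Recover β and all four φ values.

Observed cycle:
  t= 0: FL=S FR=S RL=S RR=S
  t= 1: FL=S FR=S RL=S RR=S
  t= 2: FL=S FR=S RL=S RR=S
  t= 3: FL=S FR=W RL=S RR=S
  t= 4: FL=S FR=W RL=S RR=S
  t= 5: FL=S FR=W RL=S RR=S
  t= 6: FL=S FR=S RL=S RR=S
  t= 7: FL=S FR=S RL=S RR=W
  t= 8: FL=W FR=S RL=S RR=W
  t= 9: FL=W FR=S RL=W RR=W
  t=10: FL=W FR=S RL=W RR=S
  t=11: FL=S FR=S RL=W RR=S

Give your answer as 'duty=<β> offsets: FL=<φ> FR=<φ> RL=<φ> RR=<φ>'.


duty β = stance ticks per leg = 9
FL: stance ticks = 9; W→S at t=11 → φ=1
FR: stance ticks = 9; W→S at t=6 → φ=6
RL: stance ticks = 9; W→S at t=0 → φ=0
RR: stance ticks = 9; W→S at t=10 → φ=2

duty=9 offsets: FL=1 FR=6 RL=0 RR=2


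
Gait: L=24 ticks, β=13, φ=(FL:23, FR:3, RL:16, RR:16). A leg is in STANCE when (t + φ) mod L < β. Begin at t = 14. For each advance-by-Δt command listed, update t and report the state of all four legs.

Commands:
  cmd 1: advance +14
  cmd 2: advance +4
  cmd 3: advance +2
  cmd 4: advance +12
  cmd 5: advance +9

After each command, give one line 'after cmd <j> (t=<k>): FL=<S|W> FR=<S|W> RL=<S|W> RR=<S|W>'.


start t=14: FL=W FR=W RL=S RR=S
cmd 1: advance +14 → t=28, phase=(3,7,20,20) → FL=S FR=S RL=W RR=W
cmd 2: advance +4 → t=32, phase=(7,11,0,0) → FL=S FR=S RL=S RR=S
cmd 3: advance +2 → t=34, phase=(9,13,2,2) → FL=S FR=W RL=S RR=S
cmd 4: advance +12 → t=46, phase=(21,1,14,14) → FL=W FR=S RL=W RR=W
cmd 5: advance +9 → t=55, phase=(6,10,23,23) → FL=S FR=S RL=W RR=W

after cmd 1 (t=28): FL=S FR=S RL=W RR=W
after cmd 2 (t=32): FL=S FR=S RL=S RR=S
after cmd 3 (t=34): FL=S FR=W RL=S RR=S
after cmd 4 (t=46): FL=W FR=S RL=W RR=W
after cmd 5 (t=55): FL=S FR=S RL=W RR=W


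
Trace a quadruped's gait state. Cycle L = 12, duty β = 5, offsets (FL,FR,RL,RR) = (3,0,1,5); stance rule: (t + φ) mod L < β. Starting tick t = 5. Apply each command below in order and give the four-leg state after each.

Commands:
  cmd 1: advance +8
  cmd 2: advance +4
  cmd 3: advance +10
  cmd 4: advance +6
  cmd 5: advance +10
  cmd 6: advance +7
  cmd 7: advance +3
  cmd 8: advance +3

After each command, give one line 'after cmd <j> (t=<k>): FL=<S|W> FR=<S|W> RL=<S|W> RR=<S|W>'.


after cmd 1 (t=13): FL=S FR=S RL=S RR=W
after cmd 2 (t=17): FL=W FR=W RL=W RR=W
after cmd 3 (t=27): FL=W FR=S RL=S RR=W
after cmd 4 (t=33): FL=S FR=W RL=W RR=S
after cmd 5 (t=43): FL=W FR=W RL=W RR=S
after cmd 6 (t=50): FL=W FR=S RL=S RR=W
after cmd 7 (t=53): FL=W FR=W RL=W RR=W
after cmd 8 (t=56): FL=W FR=W RL=W RR=S

start t=5: FL=W FR=W RL=W RR=W
cmd 1: advance +8 → t=13, phase=(4,1,2,6) → FL=S FR=S RL=S RR=W
cmd 2: advance +4 → t=17, phase=(8,5,6,10) → FL=W FR=W RL=W RR=W
cmd 3: advance +10 → t=27, phase=(6,3,4,8) → FL=W FR=S RL=S RR=W
cmd 4: advance +6 → t=33, phase=(0,9,10,2) → FL=S FR=W RL=W RR=S
cmd 5: advance +10 → t=43, phase=(10,7,8,0) → FL=W FR=W RL=W RR=S
cmd 6: advance +7 → t=50, phase=(5,2,3,7) → FL=W FR=S RL=S RR=W
cmd 7: advance +3 → t=53, phase=(8,5,6,10) → FL=W FR=W RL=W RR=W
cmd 8: advance +3 → t=56, phase=(11,8,9,1) → FL=W FR=W RL=W RR=S


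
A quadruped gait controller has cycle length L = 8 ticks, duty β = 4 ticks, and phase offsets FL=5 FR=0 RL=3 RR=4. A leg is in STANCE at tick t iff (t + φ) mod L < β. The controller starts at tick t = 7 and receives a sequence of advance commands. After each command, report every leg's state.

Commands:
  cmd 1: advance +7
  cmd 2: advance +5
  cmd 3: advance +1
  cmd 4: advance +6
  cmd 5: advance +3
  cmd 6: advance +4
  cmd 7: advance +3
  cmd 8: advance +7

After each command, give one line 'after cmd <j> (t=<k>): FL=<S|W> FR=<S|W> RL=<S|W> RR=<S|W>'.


start t=7: FL=W FR=W RL=S RR=S
cmd 1: advance +7 → t=14, phase=(3,6,1,2) → FL=S FR=W RL=S RR=S
cmd 2: advance +5 → t=19, phase=(0,3,6,7) → FL=S FR=S RL=W RR=W
cmd 3: advance +1 → t=20, phase=(1,4,7,0) → FL=S FR=W RL=W RR=S
cmd 4: advance +6 → t=26, phase=(7,2,5,6) → FL=W FR=S RL=W RR=W
cmd 5: advance +3 → t=29, phase=(2,5,0,1) → FL=S FR=W RL=S RR=S
cmd 6: advance +4 → t=33, phase=(6,1,4,5) → FL=W FR=S RL=W RR=W
cmd 7: advance +3 → t=36, phase=(1,4,7,0) → FL=S FR=W RL=W RR=S
cmd 8: advance +7 → t=43, phase=(0,3,6,7) → FL=S FR=S RL=W RR=W

after cmd 1 (t=14): FL=S FR=W RL=S RR=S
after cmd 2 (t=19): FL=S FR=S RL=W RR=W
after cmd 3 (t=20): FL=S FR=W RL=W RR=S
after cmd 4 (t=26): FL=W FR=S RL=W RR=W
after cmd 5 (t=29): FL=S FR=W RL=S RR=S
after cmd 6 (t=33): FL=W FR=S RL=W RR=W
after cmd 7 (t=36): FL=S FR=W RL=W RR=S
after cmd 8 (t=43): FL=S FR=S RL=W RR=W


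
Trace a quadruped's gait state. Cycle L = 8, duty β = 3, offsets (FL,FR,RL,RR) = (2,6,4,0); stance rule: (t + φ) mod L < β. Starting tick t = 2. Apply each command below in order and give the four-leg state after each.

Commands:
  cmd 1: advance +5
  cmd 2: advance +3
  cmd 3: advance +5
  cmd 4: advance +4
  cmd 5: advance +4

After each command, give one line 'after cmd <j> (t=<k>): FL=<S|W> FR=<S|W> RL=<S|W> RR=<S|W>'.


after cmd 1 (t=7): FL=S FR=W RL=W RR=W
after cmd 2 (t=10): FL=W FR=S RL=W RR=S
after cmd 3 (t=15): FL=S FR=W RL=W RR=W
after cmd 4 (t=19): FL=W FR=S RL=W RR=W
after cmd 5 (t=23): FL=S FR=W RL=W RR=W

start t=2: FL=W FR=S RL=W RR=S
cmd 1: advance +5 → t=7, phase=(1,5,3,7) → FL=S FR=W RL=W RR=W
cmd 2: advance +3 → t=10, phase=(4,0,6,2) → FL=W FR=S RL=W RR=S
cmd 3: advance +5 → t=15, phase=(1,5,3,7) → FL=S FR=W RL=W RR=W
cmd 4: advance +4 → t=19, phase=(5,1,7,3) → FL=W FR=S RL=W RR=W
cmd 5: advance +4 → t=23, phase=(1,5,3,7) → FL=S FR=W RL=W RR=W


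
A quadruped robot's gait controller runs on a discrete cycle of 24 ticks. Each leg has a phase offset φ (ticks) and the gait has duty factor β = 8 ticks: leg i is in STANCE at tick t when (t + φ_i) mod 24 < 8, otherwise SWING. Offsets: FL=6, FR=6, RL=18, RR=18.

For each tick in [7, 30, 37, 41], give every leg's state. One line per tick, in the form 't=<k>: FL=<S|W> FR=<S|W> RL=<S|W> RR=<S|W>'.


t=7: FL=W FR=W RL=S RR=S
t=30: FL=W FR=W RL=S RR=S
t=37: FL=W FR=W RL=S RR=S
t=41: FL=W FR=W RL=W RR=W

t=7: phase=(13,13,1,1) vs β=8 → FL=W FR=W RL=S RR=S
t=30: phase=(12,12,0,0) vs β=8 → FL=W FR=W RL=S RR=S
t=37: phase=(19,19,7,7) vs β=8 → FL=W FR=W RL=S RR=S
t=41: phase=(23,23,11,11) vs β=8 → FL=W FR=W RL=W RR=W


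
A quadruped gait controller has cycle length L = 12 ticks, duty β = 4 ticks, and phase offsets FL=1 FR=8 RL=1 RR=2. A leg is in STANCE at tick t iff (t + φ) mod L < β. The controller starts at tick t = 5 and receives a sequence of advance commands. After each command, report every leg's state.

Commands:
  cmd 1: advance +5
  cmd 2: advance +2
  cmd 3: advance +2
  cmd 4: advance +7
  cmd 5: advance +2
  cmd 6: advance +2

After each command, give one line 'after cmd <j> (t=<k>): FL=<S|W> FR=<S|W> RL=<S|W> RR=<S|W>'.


start t=5: FL=W FR=S RL=W RR=W
cmd 1: advance +5 → t=10, phase=(11,6,11,0) → FL=W FR=W RL=W RR=S
cmd 2: advance +2 → t=12, phase=(1,8,1,2) → FL=S FR=W RL=S RR=S
cmd 3: advance +2 → t=14, phase=(3,10,3,4) → FL=S FR=W RL=S RR=W
cmd 4: advance +7 → t=21, phase=(10,5,10,11) → FL=W FR=W RL=W RR=W
cmd 5: advance +2 → t=23, phase=(0,7,0,1) → FL=S FR=W RL=S RR=S
cmd 6: advance +2 → t=25, phase=(2,9,2,3) → FL=S FR=W RL=S RR=S

after cmd 1 (t=10): FL=W FR=W RL=W RR=S
after cmd 2 (t=12): FL=S FR=W RL=S RR=S
after cmd 3 (t=14): FL=S FR=W RL=S RR=W
after cmd 4 (t=21): FL=W FR=W RL=W RR=W
after cmd 5 (t=23): FL=S FR=W RL=S RR=S
after cmd 6 (t=25): FL=S FR=W RL=S RR=S


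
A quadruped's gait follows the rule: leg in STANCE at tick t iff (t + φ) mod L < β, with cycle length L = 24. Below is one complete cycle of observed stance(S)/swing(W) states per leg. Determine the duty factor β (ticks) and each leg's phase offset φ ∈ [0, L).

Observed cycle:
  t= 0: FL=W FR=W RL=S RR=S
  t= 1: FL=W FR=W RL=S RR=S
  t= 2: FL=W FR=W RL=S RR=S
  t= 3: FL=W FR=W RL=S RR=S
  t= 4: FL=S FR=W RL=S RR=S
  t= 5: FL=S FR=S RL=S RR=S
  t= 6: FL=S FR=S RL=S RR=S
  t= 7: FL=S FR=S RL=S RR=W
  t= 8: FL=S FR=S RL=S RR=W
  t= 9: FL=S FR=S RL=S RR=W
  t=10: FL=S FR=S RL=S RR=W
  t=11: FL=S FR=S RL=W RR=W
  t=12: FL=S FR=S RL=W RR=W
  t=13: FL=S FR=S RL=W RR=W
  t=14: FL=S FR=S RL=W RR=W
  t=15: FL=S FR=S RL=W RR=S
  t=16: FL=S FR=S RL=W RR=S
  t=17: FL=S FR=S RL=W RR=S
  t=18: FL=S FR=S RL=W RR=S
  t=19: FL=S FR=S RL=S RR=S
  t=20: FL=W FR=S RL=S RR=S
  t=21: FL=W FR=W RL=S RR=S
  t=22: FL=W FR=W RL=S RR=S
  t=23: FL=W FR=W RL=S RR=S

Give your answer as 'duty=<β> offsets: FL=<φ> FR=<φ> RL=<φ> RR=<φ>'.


duty β = stance ticks per leg = 16
FL: stance ticks = 16; W→S at t=4 → φ=20
FR: stance ticks = 16; W→S at t=5 → φ=19
RL: stance ticks = 16; W→S at t=19 → φ=5
RR: stance ticks = 16; W→S at t=15 → φ=9

duty=16 offsets: FL=20 FR=19 RL=5 RR=9


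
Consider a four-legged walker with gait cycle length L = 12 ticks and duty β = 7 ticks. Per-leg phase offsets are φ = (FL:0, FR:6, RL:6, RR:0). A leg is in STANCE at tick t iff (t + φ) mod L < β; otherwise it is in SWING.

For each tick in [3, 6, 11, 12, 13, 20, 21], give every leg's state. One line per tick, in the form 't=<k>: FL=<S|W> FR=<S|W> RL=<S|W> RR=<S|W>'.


t=3: phase=(3,9,9,3) vs β=7 → FL=S FR=W RL=W RR=S
t=6: phase=(6,0,0,6) vs β=7 → FL=S FR=S RL=S RR=S
t=11: phase=(11,5,5,11) vs β=7 → FL=W FR=S RL=S RR=W
t=12: phase=(0,6,6,0) vs β=7 → FL=S FR=S RL=S RR=S
t=13: phase=(1,7,7,1) vs β=7 → FL=S FR=W RL=W RR=S
t=20: phase=(8,2,2,8) vs β=7 → FL=W FR=S RL=S RR=W
t=21: phase=(9,3,3,9) vs β=7 → FL=W FR=S RL=S RR=W

t=3: FL=S FR=W RL=W RR=S
t=6: FL=S FR=S RL=S RR=S
t=11: FL=W FR=S RL=S RR=W
t=12: FL=S FR=S RL=S RR=S
t=13: FL=S FR=W RL=W RR=S
t=20: FL=W FR=S RL=S RR=W
t=21: FL=W FR=S RL=S RR=W


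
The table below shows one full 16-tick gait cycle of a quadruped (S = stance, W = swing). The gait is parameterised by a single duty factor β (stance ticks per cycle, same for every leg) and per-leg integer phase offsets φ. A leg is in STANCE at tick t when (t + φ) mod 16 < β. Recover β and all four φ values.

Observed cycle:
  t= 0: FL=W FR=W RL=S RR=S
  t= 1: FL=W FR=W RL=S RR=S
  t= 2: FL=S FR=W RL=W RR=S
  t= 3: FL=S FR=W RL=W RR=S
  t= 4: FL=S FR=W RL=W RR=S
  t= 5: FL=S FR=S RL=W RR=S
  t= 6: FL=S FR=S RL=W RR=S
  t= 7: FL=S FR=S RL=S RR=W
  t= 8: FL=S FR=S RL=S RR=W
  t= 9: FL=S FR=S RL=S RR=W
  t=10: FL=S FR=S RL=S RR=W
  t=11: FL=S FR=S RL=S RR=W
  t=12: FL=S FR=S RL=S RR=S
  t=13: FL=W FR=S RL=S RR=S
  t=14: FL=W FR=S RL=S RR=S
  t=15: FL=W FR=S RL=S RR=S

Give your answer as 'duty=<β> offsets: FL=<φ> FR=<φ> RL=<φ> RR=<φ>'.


duty=11 offsets: FL=14 FR=11 RL=9 RR=4

duty β = stance ticks per leg = 11
FL: stance ticks = 11; W→S at t=2 → φ=14
FR: stance ticks = 11; W→S at t=5 → φ=11
RL: stance ticks = 11; W→S at t=7 → φ=9
RR: stance ticks = 11; W→S at t=12 → φ=4


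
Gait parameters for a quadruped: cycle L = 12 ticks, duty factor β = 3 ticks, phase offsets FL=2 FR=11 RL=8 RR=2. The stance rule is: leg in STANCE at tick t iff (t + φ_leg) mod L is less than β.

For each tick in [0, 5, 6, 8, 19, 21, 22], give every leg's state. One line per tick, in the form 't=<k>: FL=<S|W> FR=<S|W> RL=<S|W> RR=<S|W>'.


t=0: FL=S FR=W RL=W RR=S
t=5: FL=W FR=W RL=S RR=W
t=6: FL=W FR=W RL=S RR=W
t=8: FL=W FR=W RL=W RR=W
t=19: FL=W FR=W RL=W RR=W
t=21: FL=W FR=W RL=W RR=W
t=22: FL=S FR=W RL=W RR=S

t=0: phase=(2,11,8,2) vs β=3 → FL=S FR=W RL=W RR=S
t=5: phase=(7,4,1,7) vs β=3 → FL=W FR=W RL=S RR=W
t=6: phase=(8,5,2,8) vs β=3 → FL=W FR=W RL=S RR=W
t=8: phase=(10,7,4,10) vs β=3 → FL=W FR=W RL=W RR=W
t=19: phase=(9,6,3,9) vs β=3 → FL=W FR=W RL=W RR=W
t=21: phase=(11,8,5,11) vs β=3 → FL=W FR=W RL=W RR=W
t=22: phase=(0,9,6,0) vs β=3 → FL=S FR=W RL=W RR=S


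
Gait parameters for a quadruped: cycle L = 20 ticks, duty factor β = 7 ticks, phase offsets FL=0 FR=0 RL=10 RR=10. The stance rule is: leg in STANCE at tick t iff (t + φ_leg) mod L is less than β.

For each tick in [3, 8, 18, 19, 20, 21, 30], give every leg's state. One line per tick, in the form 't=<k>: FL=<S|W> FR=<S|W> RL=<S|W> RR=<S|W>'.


t=3: phase=(3,3,13,13) vs β=7 → FL=S FR=S RL=W RR=W
t=8: phase=(8,8,18,18) vs β=7 → FL=W FR=W RL=W RR=W
t=18: phase=(18,18,8,8) vs β=7 → FL=W FR=W RL=W RR=W
t=19: phase=(19,19,9,9) vs β=7 → FL=W FR=W RL=W RR=W
t=20: phase=(0,0,10,10) vs β=7 → FL=S FR=S RL=W RR=W
t=21: phase=(1,1,11,11) vs β=7 → FL=S FR=S RL=W RR=W
t=30: phase=(10,10,0,0) vs β=7 → FL=W FR=W RL=S RR=S

t=3: FL=S FR=S RL=W RR=W
t=8: FL=W FR=W RL=W RR=W
t=18: FL=W FR=W RL=W RR=W
t=19: FL=W FR=W RL=W RR=W
t=20: FL=S FR=S RL=W RR=W
t=21: FL=S FR=S RL=W RR=W
t=30: FL=W FR=W RL=S RR=S


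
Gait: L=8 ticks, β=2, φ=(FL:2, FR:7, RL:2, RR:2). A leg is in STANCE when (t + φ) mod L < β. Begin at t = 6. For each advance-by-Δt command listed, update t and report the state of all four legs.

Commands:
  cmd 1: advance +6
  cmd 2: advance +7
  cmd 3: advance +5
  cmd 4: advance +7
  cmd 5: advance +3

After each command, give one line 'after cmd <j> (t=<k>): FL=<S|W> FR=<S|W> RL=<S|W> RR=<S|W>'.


start t=6: FL=S FR=W RL=S RR=S
cmd 1: advance +6 → t=12, phase=(6,3,6,6) → FL=W FR=W RL=W RR=W
cmd 2: advance +7 → t=19, phase=(5,2,5,5) → FL=W FR=W RL=W RR=W
cmd 3: advance +5 → t=24, phase=(2,7,2,2) → FL=W FR=W RL=W RR=W
cmd 4: advance +7 → t=31, phase=(1,6,1,1) → FL=S FR=W RL=S RR=S
cmd 5: advance +3 → t=34, phase=(4,1,4,4) → FL=W FR=S RL=W RR=W

after cmd 1 (t=12): FL=W FR=W RL=W RR=W
after cmd 2 (t=19): FL=W FR=W RL=W RR=W
after cmd 3 (t=24): FL=W FR=W RL=W RR=W
after cmd 4 (t=31): FL=S FR=W RL=S RR=S
after cmd 5 (t=34): FL=W FR=S RL=W RR=W


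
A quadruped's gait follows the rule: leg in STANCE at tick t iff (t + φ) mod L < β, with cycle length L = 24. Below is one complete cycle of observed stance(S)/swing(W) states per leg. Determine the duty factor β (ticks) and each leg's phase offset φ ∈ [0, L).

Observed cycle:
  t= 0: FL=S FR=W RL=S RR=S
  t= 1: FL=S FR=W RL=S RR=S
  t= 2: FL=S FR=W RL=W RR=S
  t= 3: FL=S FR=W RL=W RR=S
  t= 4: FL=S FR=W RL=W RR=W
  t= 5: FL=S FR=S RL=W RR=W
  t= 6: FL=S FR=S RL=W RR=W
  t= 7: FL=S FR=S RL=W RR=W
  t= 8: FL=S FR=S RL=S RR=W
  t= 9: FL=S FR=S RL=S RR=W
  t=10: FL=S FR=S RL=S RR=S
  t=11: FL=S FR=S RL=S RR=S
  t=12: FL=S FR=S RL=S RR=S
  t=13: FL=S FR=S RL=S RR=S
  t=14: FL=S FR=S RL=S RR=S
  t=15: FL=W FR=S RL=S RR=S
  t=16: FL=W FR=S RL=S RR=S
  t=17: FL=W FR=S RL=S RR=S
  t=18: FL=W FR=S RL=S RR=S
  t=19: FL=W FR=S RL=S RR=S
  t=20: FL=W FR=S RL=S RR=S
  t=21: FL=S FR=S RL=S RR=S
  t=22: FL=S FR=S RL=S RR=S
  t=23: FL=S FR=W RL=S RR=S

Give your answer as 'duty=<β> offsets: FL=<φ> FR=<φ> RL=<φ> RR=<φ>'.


duty=18 offsets: FL=3 FR=19 RL=16 RR=14

duty β = stance ticks per leg = 18
FL: stance ticks = 18; W→S at t=21 → φ=3
FR: stance ticks = 18; W→S at t=5 → φ=19
RL: stance ticks = 18; W→S at t=8 → φ=16
RR: stance ticks = 18; W→S at t=10 → φ=14


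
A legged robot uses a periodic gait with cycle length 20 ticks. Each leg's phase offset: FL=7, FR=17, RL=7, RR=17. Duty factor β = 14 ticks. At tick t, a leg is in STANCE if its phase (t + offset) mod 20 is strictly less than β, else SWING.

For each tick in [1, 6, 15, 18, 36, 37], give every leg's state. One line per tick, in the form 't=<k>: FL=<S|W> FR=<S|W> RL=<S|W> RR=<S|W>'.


t=1: FL=S FR=W RL=S RR=W
t=6: FL=S FR=S RL=S RR=S
t=15: FL=S FR=S RL=S RR=S
t=18: FL=S FR=W RL=S RR=W
t=36: FL=S FR=S RL=S RR=S
t=37: FL=S FR=W RL=S RR=W

t=1: phase=(8,18,8,18) vs β=14 → FL=S FR=W RL=S RR=W
t=6: phase=(13,3,13,3) vs β=14 → FL=S FR=S RL=S RR=S
t=15: phase=(2,12,2,12) vs β=14 → FL=S FR=S RL=S RR=S
t=18: phase=(5,15,5,15) vs β=14 → FL=S FR=W RL=S RR=W
t=36: phase=(3,13,3,13) vs β=14 → FL=S FR=S RL=S RR=S
t=37: phase=(4,14,4,14) vs β=14 → FL=S FR=W RL=S RR=W


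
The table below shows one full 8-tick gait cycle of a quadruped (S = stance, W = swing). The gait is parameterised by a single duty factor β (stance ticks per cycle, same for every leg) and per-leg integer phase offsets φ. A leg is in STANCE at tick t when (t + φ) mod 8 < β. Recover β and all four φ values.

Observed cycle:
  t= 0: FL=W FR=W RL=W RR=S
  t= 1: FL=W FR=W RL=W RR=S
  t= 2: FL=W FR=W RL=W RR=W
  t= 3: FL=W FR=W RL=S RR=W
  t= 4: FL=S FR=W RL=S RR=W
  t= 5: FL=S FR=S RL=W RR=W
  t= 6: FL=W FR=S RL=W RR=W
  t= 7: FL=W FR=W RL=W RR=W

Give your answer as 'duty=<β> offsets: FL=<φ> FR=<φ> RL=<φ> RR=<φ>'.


duty=2 offsets: FL=4 FR=3 RL=5 RR=0

duty β = stance ticks per leg = 2
FL: stance ticks = 2; W→S at t=4 → φ=4
FR: stance ticks = 2; W→S at t=5 → φ=3
RL: stance ticks = 2; W→S at t=3 → φ=5
RR: stance ticks = 2; W→S at t=0 → φ=0


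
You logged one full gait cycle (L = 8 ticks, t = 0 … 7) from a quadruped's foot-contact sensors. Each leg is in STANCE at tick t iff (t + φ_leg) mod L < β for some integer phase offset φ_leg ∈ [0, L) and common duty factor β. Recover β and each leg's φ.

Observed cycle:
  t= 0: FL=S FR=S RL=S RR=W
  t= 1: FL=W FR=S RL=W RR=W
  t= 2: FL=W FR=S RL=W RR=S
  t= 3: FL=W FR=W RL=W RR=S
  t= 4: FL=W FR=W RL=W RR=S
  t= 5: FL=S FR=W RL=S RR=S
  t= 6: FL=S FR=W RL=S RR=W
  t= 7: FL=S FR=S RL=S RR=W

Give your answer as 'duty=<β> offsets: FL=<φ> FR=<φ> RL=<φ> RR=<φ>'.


duty β = stance ticks per leg = 4
FL: stance ticks = 4; W→S at t=5 → φ=3
FR: stance ticks = 4; W→S at t=7 → φ=1
RL: stance ticks = 4; W→S at t=5 → φ=3
RR: stance ticks = 4; W→S at t=2 → φ=6

duty=4 offsets: FL=3 FR=1 RL=3 RR=6


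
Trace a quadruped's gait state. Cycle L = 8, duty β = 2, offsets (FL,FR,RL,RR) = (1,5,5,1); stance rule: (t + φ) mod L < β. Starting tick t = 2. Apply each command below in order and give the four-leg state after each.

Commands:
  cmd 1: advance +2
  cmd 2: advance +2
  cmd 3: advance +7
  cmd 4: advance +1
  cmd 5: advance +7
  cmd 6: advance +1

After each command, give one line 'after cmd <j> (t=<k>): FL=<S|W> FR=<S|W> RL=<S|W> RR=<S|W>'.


start t=2: FL=W FR=W RL=W RR=W
cmd 1: advance +2 → t=4, phase=(5,1,1,5) → FL=W FR=S RL=S RR=W
cmd 2: advance +2 → t=6, phase=(7,3,3,7) → FL=W FR=W RL=W RR=W
cmd 3: advance +7 → t=13, phase=(6,2,2,6) → FL=W FR=W RL=W RR=W
cmd 4: advance +1 → t=14, phase=(7,3,3,7) → FL=W FR=W RL=W RR=W
cmd 5: advance +7 → t=21, phase=(6,2,2,6) → FL=W FR=W RL=W RR=W
cmd 6: advance +1 → t=22, phase=(7,3,3,7) → FL=W FR=W RL=W RR=W

after cmd 1 (t=4): FL=W FR=S RL=S RR=W
after cmd 2 (t=6): FL=W FR=W RL=W RR=W
after cmd 3 (t=13): FL=W FR=W RL=W RR=W
after cmd 4 (t=14): FL=W FR=W RL=W RR=W
after cmd 5 (t=21): FL=W FR=W RL=W RR=W
after cmd 6 (t=22): FL=W FR=W RL=W RR=W


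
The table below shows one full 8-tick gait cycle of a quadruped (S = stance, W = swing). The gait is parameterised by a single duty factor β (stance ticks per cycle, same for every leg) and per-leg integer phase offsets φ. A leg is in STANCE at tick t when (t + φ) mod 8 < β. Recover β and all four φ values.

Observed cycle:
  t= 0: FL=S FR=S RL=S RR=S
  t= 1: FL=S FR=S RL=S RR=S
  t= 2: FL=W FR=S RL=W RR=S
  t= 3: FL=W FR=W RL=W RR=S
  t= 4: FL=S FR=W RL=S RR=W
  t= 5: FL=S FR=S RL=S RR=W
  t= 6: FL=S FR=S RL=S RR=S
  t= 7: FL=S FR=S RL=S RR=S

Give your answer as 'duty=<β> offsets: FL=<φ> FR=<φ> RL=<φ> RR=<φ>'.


duty β = stance ticks per leg = 6
FL: stance ticks = 6; W→S at t=4 → φ=4
FR: stance ticks = 6; W→S at t=5 → φ=3
RL: stance ticks = 6; W→S at t=4 → φ=4
RR: stance ticks = 6; W→S at t=6 → φ=2

duty=6 offsets: FL=4 FR=3 RL=4 RR=2


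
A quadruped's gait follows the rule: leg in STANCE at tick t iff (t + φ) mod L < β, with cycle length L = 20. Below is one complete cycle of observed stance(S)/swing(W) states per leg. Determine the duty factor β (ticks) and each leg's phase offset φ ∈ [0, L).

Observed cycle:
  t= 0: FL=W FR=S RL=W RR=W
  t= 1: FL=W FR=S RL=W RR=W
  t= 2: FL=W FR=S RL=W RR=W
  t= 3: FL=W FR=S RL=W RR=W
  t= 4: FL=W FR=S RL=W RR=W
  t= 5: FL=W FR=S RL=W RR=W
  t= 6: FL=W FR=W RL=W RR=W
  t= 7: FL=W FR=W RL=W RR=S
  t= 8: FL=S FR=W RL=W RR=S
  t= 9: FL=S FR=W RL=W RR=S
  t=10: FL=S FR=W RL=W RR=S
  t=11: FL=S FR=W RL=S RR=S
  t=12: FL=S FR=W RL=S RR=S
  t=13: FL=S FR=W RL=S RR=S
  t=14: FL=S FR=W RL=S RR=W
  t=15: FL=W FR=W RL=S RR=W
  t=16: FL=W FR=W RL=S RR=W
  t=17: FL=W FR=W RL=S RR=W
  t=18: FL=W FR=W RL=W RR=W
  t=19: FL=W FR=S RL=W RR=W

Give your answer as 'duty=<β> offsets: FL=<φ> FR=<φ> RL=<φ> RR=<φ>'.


duty β = stance ticks per leg = 7
FL: stance ticks = 7; W→S at t=8 → φ=12
FR: stance ticks = 7; W→S at t=19 → φ=1
RL: stance ticks = 7; W→S at t=11 → φ=9
RR: stance ticks = 7; W→S at t=7 → φ=13

duty=7 offsets: FL=12 FR=1 RL=9 RR=13


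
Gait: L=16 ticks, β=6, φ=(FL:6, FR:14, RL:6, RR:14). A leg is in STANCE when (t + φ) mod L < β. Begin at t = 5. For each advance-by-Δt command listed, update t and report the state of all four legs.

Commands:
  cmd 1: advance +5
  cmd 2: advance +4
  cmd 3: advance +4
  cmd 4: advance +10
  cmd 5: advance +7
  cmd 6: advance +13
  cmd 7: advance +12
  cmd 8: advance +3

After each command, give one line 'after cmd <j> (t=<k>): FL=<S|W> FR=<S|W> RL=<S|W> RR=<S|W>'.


start t=5: FL=W FR=S RL=W RR=S
cmd 1: advance +5 → t=10, phase=(0,8,0,8) → FL=S FR=W RL=S RR=W
cmd 2: advance +4 → t=14, phase=(4,12,4,12) → FL=S FR=W RL=S RR=W
cmd 3: advance +4 → t=18, phase=(8,0,8,0) → FL=W FR=S RL=W RR=S
cmd 4: advance +10 → t=28, phase=(2,10,2,10) → FL=S FR=W RL=S RR=W
cmd 5: advance +7 → t=35, phase=(9,1,9,1) → FL=W FR=S RL=W RR=S
cmd 6: advance +13 → t=48, phase=(6,14,6,14) → FL=W FR=W RL=W RR=W
cmd 7: advance +12 → t=60, phase=(2,10,2,10) → FL=S FR=W RL=S RR=W
cmd 8: advance +3 → t=63, phase=(5,13,5,13) → FL=S FR=W RL=S RR=W

after cmd 1 (t=10): FL=S FR=W RL=S RR=W
after cmd 2 (t=14): FL=S FR=W RL=S RR=W
after cmd 3 (t=18): FL=W FR=S RL=W RR=S
after cmd 4 (t=28): FL=S FR=W RL=S RR=W
after cmd 5 (t=35): FL=W FR=S RL=W RR=S
after cmd 6 (t=48): FL=W FR=W RL=W RR=W
after cmd 7 (t=60): FL=S FR=W RL=S RR=W
after cmd 8 (t=63): FL=S FR=W RL=S RR=W


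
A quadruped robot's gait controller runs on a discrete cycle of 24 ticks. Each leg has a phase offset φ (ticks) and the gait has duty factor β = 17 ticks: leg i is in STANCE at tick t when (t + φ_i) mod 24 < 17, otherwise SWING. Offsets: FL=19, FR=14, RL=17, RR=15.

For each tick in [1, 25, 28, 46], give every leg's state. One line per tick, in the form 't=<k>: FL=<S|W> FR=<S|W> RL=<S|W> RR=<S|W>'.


t=1: phase=(20,15,18,16) vs β=17 → FL=W FR=S RL=W RR=S
t=25: phase=(20,15,18,16) vs β=17 → FL=W FR=S RL=W RR=S
t=28: phase=(23,18,21,19) vs β=17 → FL=W FR=W RL=W RR=W
t=46: phase=(17,12,15,13) vs β=17 → FL=W FR=S RL=S RR=S

t=1: FL=W FR=S RL=W RR=S
t=25: FL=W FR=S RL=W RR=S
t=28: FL=W FR=W RL=W RR=W
t=46: FL=W FR=S RL=S RR=S


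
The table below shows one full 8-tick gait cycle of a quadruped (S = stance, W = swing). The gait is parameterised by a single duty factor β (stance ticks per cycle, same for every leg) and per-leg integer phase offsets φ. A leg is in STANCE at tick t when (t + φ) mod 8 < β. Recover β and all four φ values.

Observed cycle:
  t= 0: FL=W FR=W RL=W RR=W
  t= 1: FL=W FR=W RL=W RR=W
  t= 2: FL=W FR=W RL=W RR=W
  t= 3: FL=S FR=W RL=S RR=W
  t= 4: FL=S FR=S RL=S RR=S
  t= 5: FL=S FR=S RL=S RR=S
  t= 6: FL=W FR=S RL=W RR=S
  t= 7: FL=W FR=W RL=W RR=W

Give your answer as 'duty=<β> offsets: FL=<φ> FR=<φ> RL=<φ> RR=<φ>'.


duty=3 offsets: FL=5 FR=4 RL=5 RR=4

duty β = stance ticks per leg = 3
FL: stance ticks = 3; W→S at t=3 → φ=5
FR: stance ticks = 3; W→S at t=4 → φ=4
RL: stance ticks = 3; W→S at t=3 → φ=5
RR: stance ticks = 3; W→S at t=4 → φ=4


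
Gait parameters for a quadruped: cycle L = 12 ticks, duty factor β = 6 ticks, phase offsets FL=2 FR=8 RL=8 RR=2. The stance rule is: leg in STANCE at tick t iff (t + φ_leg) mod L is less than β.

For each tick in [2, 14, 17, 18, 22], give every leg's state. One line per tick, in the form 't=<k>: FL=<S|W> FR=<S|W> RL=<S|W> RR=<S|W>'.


t=2: phase=(4,10,10,4) vs β=6 → FL=S FR=W RL=W RR=S
t=14: phase=(4,10,10,4) vs β=6 → FL=S FR=W RL=W RR=S
t=17: phase=(7,1,1,7) vs β=6 → FL=W FR=S RL=S RR=W
t=18: phase=(8,2,2,8) vs β=6 → FL=W FR=S RL=S RR=W
t=22: phase=(0,6,6,0) vs β=6 → FL=S FR=W RL=W RR=S

t=2: FL=S FR=W RL=W RR=S
t=14: FL=S FR=W RL=W RR=S
t=17: FL=W FR=S RL=S RR=W
t=18: FL=W FR=S RL=S RR=W
t=22: FL=S FR=W RL=W RR=S
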